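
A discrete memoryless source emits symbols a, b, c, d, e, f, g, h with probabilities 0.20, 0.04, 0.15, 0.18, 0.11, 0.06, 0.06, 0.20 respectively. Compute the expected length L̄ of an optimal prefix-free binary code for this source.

2.86 bits/symbol

Repeatedly combine the two least-probable nodes; the expected code length is the sum of the merged weights.
merge 1/25 + 3/50 → 1/10
merge 3/50 + 1/10 → 4/25
merge 11/100 + 3/20 → 13/50
merge 4/25 + 9/50 → 17/50
merge 1/5 + 1/5 → 2/5
merge 13/50 + 17/50 → 3/5
merge 2/5 + 3/5 → 1
L = 1/10 + 4/25 + 13/50 + 17/50 + 2/5 + 3/5 + 1 = 143/50 = 2.86 bits/symbol.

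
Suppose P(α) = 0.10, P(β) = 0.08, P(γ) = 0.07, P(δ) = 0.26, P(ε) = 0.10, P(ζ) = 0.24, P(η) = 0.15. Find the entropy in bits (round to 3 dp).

H = −Σ pᵢ log₂ pᵢ.
−0.10·log₂(0.10) = 0.3322
−0.08·log₂(0.08) = 0.2915
−0.07·log₂(0.07) = 0.2686
−0.26·log₂(0.26) = 0.5053
−0.10·log₂(0.10) = 0.3322
−0.24·log₂(0.24) = 0.4941
−0.15·log₂(0.15) = 0.4105
Sum ≈ 2.6344 → 2.634 bits.

2.634 bits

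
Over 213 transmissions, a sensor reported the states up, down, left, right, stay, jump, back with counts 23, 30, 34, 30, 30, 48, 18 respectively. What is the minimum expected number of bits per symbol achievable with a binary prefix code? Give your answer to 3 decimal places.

2.775 bits/symbol

Probabilities are the counts divided by 213.
Repeatedly combine the two least-probable nodes; the expected code length is the sum of the merged weights.
merge 6/71 + 23/213 → 41/213
merge 10/71 + 10/71 → 20/71
merge 10/71 + 34/213 → 64/213
merge 41/213 + 16/71 → 89/213
merge 20/71 + 64/213 → 124/213
merge 89/213 + 124/213 → 1
L = 41/213 + 20/71 + 64/213 + 89/213 + 124/213 + 1 = 197/71 ≈ 2.775 bits/symbol.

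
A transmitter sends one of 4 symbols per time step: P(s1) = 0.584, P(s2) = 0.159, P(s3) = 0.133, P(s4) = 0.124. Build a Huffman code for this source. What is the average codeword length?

Repeatedly combine the two least-probable nodes; the expected code length is the sum of the merged weights.
merge 31/250 + 133/1000 → 257/1000
merge 159/1000 + 257/1000 → 52/125
merge 52/125 + 73/125 → 1
L = 257/1000 + 52/125 + 1 = 1673/1000 = 1.673 bits/symbol.

1.673 bits/symbol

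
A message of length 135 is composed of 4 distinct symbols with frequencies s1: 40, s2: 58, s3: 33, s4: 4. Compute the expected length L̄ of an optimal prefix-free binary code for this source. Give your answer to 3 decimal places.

1.844 bits/symbol

Probabilities are the counts divided by 135.
Repeatedly combine the two least-probable nodes; the expected code length is the sum of the merged weights.
merge 4/135 + 11/45 → 37/135
merge 37/135 + 8/27 → 77/135
merge 58/135 + 77/135 → 1
L = 37/135 + 77/135 + 1 = 83/45 ≈ 1.844 bits/symbol.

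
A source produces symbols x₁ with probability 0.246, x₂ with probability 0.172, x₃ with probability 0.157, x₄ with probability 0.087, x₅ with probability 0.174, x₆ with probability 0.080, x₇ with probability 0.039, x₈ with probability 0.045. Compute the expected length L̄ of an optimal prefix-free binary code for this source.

2.828 bits/symbol

Repeatedly combine the two least-probable nodes; the expected code length is the sum of the merged weights.
merge 39/1000 + 9/200 → 21/250
merge 2/25 + 21/250 → 41/250
merge 87/1000 + 157/1000 → 61/250
merge 41/250 + 43/250 → 42/125
merge 87/500 + 61/250 → 209/500
merge 123/500 + 42/125 → 291/500
merge 209/500 + 291/500 → 1
L = 21/250 + 41/250 + 61/250 + 42/125 + 209/500 + 291/500 + 1 = 707/250 = 2.828 bits/symbol.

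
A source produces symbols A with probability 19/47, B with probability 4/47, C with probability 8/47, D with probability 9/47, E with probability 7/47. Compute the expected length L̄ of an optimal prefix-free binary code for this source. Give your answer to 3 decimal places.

Repeatedly combine the two least-probable nodes; the expected code length is the sum of the merged weights.
merge 4/47 + 7/47 → 11/47
merge 8/47 + 9/47 → 17/47
merge 11/47 + 17/47 → 28/47
merge 19/47 + 28/47 → 1
L = 11/47 + 17/47 + 28/47 + 1 = 103/47 ≈ 2.191 bits/symbol.

2.191 bits/symbol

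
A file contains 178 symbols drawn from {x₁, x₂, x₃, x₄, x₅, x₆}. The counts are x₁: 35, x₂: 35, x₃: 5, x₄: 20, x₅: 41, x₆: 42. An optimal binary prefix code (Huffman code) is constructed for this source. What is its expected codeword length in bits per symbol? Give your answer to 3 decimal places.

2.478 bits/symbol

Probabilities are the counts divided by 178.
Repeatedly combine the two least-probable nodes; the expected code length is the sum of the merged weights.
merge 5/178 + 10/89 → 25/178
merge 25/178 + 35/178 → 30/89
merge 35/178 + 41/178 → 38/89
merge 21/89 + 30/89 → 51/89
merge 38/89 + 51/89 → 1
L = 25/178 + 30/89 + 38/89 + 51/89 + 1 = 441/178 ≈ 2.478 bits/symbol.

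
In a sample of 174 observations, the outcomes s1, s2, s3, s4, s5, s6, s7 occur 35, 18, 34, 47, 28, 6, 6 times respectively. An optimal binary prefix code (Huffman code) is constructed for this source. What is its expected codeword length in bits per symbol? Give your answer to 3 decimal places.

Probabilities are the counts divided by 174.
Repeatedly combine the two least-probable nodes; the expected code length is the sum of the merged weights.
merge 1/29 + 1/29 → 2/29
merge 2/29 + 3/29 → 5/29
merge 14/87 + 5/29 → 1/3
merge 17/87 + 35/174 → 23/58
merge 47/174 + 1/3 → 35/58
merge 23/58 + 35/58 → 1
L = 2/29 + 5/29 + 1/3 + 23/58 + 35/58 + 1 = 224/87 ≈ 2.575 bits/symbol.

2.575 bits/symbol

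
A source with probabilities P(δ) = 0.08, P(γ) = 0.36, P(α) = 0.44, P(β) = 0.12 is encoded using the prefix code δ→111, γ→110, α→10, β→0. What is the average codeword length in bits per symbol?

L̄ = Σ pᵢ·ℓᵢ = 0.08·3 + 0.36·3 + 0.44·2 + 0.12·1 = 2.32 bits/symbol.

2.32 bits/symbol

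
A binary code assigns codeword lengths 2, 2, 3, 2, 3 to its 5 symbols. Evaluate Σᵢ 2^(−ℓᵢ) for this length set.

1

With common denominator 2^3 = 8: Σ 2^(−ℓᵢ) = 2/8 + 2/8 + 1/8 + 2/8 + 1/8 = 8/8 = 1.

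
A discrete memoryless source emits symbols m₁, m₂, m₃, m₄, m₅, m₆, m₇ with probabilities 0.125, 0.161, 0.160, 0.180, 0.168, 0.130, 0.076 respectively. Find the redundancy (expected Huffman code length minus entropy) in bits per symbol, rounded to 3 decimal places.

Entropy H = −Σ p log₂ p ≈ 2.7651 bits.
Huffman merges: 19/250+1/8→201/1000; 13/100+4/25→29/100; 161/1000+21/125→329/1000; 9/50+201/1000→381/1000; 29/100+329/1000→619/1000; 381/1000+619/1000→1. L = 141/50 ≈ 2.8200.
L − H = 2.8200 − 2.7651 = 0.055 bits.

0.055 bits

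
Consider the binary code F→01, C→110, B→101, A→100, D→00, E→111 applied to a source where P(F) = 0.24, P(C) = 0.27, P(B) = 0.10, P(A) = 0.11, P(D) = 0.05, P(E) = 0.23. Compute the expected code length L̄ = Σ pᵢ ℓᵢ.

L̄ = Σ pᵢ·ℓᵢ = 0.24·2 + 0.27·3 + 0.10·3 + 0.11·3 + 0.05·2 + 0.23·3 = 2.71 bits/symbol.

2.71 bits/symbol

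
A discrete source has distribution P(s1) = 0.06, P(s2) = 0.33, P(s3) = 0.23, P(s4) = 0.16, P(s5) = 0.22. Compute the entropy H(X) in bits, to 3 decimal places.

H = −Σ pᵢ log₂ pᵢ.
−0.06·log₂(0.06) = 0.2435
−0.33·log₂(0.33) = 0.5278
−0.23·log₂(0.23) = 0.4877
−0.16·log₂(0.16) = 0.4230
−0.22·log₂(0.22) = 0.4806
Sum ≈ 2.1626 → 2.163 bits.

2.163 bits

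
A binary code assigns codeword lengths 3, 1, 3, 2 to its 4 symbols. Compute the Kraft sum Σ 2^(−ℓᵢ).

1

With common denominator 2^3 = 8: Σ 2^(−ℓᵢ) = 1/8 + 4/8 + 1/8 + 2/8 = 8/8 = 1.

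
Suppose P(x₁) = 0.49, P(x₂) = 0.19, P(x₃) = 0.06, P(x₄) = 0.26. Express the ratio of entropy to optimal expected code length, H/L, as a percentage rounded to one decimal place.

Entropy H = −Σ p log₂ p ≈ 1.7083 bits.
Huffman merges: 3/50+19/100→1/4; 1/4+13/50→51/100; 49/100+51/100→1. L = 44/25 ≈ 1.7600.
Efficiency = H/L = 1.7083/1.7600 = 97.1%.

97.1%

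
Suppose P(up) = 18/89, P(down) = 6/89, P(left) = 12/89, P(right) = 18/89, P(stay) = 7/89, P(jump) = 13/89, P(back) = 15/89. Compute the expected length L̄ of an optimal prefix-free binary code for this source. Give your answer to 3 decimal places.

2.742 bits/symbol

Repeatedly combine the two least-probable nodes; the expected code length is the sum of the merged weights.
merge 6/89 + 7/89 → 13/89
merge 12/89 + 13/89 → 25/89
merge 13/89 + 15/89 → 28/89
merge 18/89 + 18/89 → 36/89
merge 25/89 + 28/89 → 53/89
merge 36/89 + 53/89 → 1
L = 13/89 + 25/89 + 28/89 + 36/89 + 53/89 + 1 = 244/89 ≈ 2.742 bits/symbol.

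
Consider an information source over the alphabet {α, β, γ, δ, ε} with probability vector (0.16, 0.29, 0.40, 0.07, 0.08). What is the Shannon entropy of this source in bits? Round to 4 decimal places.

2.0298 bits

H = −Σ pᵢ log₂ pᵢ.
−0.16·log₂(0.16) = 0.4230
−0.29·log₂(0.29) = 0.5179
−0.40·log₂(0.40) = 0.5288
−0.07·log₂(0.07) = 0.2686
−0.08·log₂(0.08) = 0.2915
Sum ≈ 2.0298 → 2.0298 bits.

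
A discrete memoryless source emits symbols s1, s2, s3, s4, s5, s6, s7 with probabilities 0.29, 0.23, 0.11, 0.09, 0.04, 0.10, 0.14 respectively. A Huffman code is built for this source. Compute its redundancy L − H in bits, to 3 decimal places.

Entropy H = −Σ p log₂ p ≈ 2.5836 bits.
Huffman merges: 1/25+9/100→13/100; 1/10+11/100→21/100; 13/100+7/50→27/100; 21/100+23/100→11/25; 27/100+29/100→14/25; 11/25+14/25→1. L = 261/100 ≈ 2.6100.
L − H = 2.6100 − 2.5836 = 0.026 bits.

0.026 bits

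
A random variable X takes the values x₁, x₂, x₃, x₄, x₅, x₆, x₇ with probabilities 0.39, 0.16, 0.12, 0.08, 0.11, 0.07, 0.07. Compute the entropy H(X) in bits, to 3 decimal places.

2.499 bits

H = −Σ pᵢ log₂ pᵢ.
−0.39·log₂(0.39) = 0.5298
−0.16·log₂(0.16) = 0.4230
−0.12·log₂(0.12) = 0.3671
−0.08·log₂(0.08) = 0.2915
−0.11·log₂(0.11) = 0.3503
−0.07·log₂(0.07) = 0.2686
−0.07·log₂(0.07) = 0.2686
Sum ≈ 2.4988 → 2.499 bits.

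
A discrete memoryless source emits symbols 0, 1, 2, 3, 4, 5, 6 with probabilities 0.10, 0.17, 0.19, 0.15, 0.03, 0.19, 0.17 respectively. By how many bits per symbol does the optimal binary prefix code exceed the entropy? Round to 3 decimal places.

Entropy H = −Σ p log₂ p ≈ 2.6741 bits.
Huffman merges: 3/100+1/10→13/100; 13/100+3/20→7/25; 17/100+17/100→17/50; 19/100+19/100→19/50; 7/25+17/50→31/50; 19/50+31/50→1. L = 11/4 ≈ 2.7500.
L − H = 2.7500 − 2.6741 = 0.076 bits.

0.076 bits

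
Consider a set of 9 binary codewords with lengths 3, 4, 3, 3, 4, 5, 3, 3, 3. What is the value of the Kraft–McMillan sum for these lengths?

With common denominator 2^5 = 32: Σ 2^(−ℓᵢ) = 4/32 + 2/32 + 4/32 + 4/32 + 2/32 + 1/32 + 4/32 + 4/32 + 4/32 = 29/32 = 0.90625.

0.90625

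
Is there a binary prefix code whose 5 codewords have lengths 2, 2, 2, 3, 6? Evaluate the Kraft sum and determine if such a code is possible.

With common denominator 2^6 = 64: Σ 2^(−ℓᵢ) = 16/64 + 16/64 + 16/64 + 8/64 + 1/64 = 57/64 = 0.890625.
Kraft's inequality requires Σ ≤ 1; here Σ = 0.890625 ≤ 1, so such a prefix code exists.

0.890625; yes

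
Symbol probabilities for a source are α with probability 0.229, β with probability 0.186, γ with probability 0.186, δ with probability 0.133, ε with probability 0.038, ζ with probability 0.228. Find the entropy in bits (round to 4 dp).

2.4424 bits

H = −Σ pᵢ log₂ pᵢ.
−0.229·log₂(0.229) = 0.4870
−0.186·log₂(0.186) = 0.4514
−0.186·log₂(0.186) = 0.4514
−0.133·log₂(0.133) = 0.3871
−0.038·log₂(0.038) = 0.1793
−0.228·log₂(0.228) = 0.4863
Sum ≈ 2.4424 → 2.4424 bits.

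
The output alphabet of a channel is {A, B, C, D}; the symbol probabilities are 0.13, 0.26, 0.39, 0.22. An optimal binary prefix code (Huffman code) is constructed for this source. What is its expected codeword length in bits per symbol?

Repeatedly combine the two least-probable nodes; the expected code length is the sum of the merged weights.
merge 13/100 + 11/50 → 7/20
merge 13/50 + 7/20 → 61/100
merge 39/100 + 61/100 → 1
L = 7/20 + 61/100 + 1 = 49/25 = 1.96 bits/symbol.

1.96 bits/symbol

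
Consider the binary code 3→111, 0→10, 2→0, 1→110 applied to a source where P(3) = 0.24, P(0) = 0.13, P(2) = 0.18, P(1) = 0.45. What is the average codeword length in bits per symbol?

L̄ = Σ pᵢ·ℓᵢ = 0.24·3 + 0.13·2 + 0.18·1 + 0.45·3 = 2.51 bits/symbol.

2.51 bits/symbol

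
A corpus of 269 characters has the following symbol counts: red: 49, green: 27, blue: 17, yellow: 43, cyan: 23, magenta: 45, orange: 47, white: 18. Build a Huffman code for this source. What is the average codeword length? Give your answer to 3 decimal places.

Probabilities are the counts divided by 269.
Repeatedly combine the two least-probable nodes; the expected code length is the sum of the merged weights.
merge 17/269 + 18/269 → 35/269
merge 23/269 + 27/269 → 50/269
merge 35/269 + 43/269 → 78/269
merge 45/269 + 47/269 → 92/269
merge 49/269 + 50/269 → 99/269
merge 78/269 + 92/269 → 170/269
merge 99/269 + 170/269 → 1
L = 35/269 + 50/269 + 78/269 + 92/269 + 99/269 + 170/269 + 1 = 793/269 ≈ 2.948 bits/symbol.

2.948 bits/symbol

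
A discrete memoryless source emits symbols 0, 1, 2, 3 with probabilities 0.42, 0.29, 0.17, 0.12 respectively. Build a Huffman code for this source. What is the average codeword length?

Repeatedly combine the two least-probable nodes; the expected code length is the sum of the merged weights.
merge 3/25 + 17/100 → 29/100
merge 29/100 + 29/100 → 29/50
merge 21/50 + 29/50 → 1
L = 29/100 + 29/50 + 1 = 187/100 = 1.87 bits/symbol.

1.87 bits/symbol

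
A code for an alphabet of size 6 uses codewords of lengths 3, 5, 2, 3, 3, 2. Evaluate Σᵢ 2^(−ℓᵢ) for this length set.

With common denominator 2^5 = 32: Σ 2^(−ℓᵢ) = 4/32 + 1/32 + 8/32 + 4/32 + 4/32 + 8/32 = 29/32 = 0.90625.

0.90625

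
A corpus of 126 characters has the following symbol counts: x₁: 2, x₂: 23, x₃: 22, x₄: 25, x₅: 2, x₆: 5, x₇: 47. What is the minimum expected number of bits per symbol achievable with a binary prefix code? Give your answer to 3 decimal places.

2.349 bits/symbol

Probabilities are the counts divided by 126.
Repeatedly combine the two least-probable nodes; the expected code length is the sum of the merged weights.
merge 1/63 + 1/63 → 2/63
merge 2/63 + 5/126 → 1/14
merge 1/14 + 11/63 → 31/126
merge 23/126 + 25/126 → 8/21
merge 31/126 + 47/126 → 13/21
merge 8/21 + 13/21 → 1
L = 2/63 + 1/14 + 31/126 + 8/21 + 13/21 + 1 = 148/63 ≈ 2.349 bits/symbol.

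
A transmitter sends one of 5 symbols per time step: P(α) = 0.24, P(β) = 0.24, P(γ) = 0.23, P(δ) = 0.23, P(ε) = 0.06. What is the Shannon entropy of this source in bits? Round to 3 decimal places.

H = −Σ pᵢ log₂ pᵢ.
−0.24·log₂(0.24) = 0.4941
−0.24·log₂(0.24) = 0.4941
−0.23·log₂(0.23) = 0.4877
−0.23·log₂(0.23) = 0.4877
−0.06·log₂(0.06) = 0.2435
Sum ≈ 2.2071 → 2.207 bits.

2.207 bits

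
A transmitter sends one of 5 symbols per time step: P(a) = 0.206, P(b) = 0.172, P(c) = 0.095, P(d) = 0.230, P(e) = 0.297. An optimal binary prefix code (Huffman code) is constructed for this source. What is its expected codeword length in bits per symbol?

2.267 bits/symbol

Repeatedly combine the two least-probable nodes; the expected code length is the sum of the merged weights.
merge 19/200 + 43/250 → 267/1000
merge 103/500 + 23/100 → 109/250
merge 267/1000 + 297/1000 → 141/250
merge 109/250 + 141/250 → 1
L = 267/1000 + 109/250 + 141/250 + 1 = 2267/1000 = 2.267 bits/symbol.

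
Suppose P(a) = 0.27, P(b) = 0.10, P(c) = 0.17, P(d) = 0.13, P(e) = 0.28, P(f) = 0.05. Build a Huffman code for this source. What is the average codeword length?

Repeatedly combine the two least-probable nodes; the expected code length is the sum of the merged weights.
merge 1/20 + 1/10 → 3/20
merge 13/100 + 3/20 → 7/25
merge 17/100 + 27/100 → 11/25
merge 7/25 + 7/25 → 14/25
merge 11/25 + 14/25 → 1
L = 3/20 + 7/25 + 11/25 + 14/25 + 1 = 243/100 = 2.43 bits/symbol.

2.43 bits/symbol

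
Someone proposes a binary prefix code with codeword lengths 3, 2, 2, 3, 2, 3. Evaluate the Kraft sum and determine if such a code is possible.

With common denominator 2^3 = 8: Σ 2^(−ℓᵢ) = 1/8 + 2/8 + 2/8 + 1/8 + 2/8 + 1/8 = 9/8 = 1.125.
Kraft's inequality requires Σ ≤ 1; here Σ = 1.125 > 1, so no such prefix code exists.

1.125; no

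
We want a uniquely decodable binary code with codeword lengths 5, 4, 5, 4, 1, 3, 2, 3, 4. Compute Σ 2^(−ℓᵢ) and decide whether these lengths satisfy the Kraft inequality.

1.25; no

With common denominator 2^5 = 32: Σ 2^(−ℓᵢ) = 1/32 + 2/32 + 1/32 + 2/32 + 16/32 + 4/32 + 8/32 + 4/32 + 2/32 = 40/32 = 1.25.
Kraft's inequality requires Σ ≤ 1; here Σ = 1.25 > 1, so no such prefix code exists.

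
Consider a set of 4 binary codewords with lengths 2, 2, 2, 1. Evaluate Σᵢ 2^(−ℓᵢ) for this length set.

With common denominator 2^2 = 4: Σ 2^(−ℓᵢ) = 1/4 + 1/4 + 1/4 + 2/4 = 5/4 = 1.25.

1.25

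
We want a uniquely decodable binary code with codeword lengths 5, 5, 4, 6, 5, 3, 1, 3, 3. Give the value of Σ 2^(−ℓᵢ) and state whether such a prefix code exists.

1.046875; no

With common denominator 2^6 = 64: Σ 2^(−ℓᵢ) = 2/64 + 2/64 + 4/64 + 1/64 + 2/64 + 8/64 + 32/64 + 8/64 + 8/64 = 67/64 = 1.046875.
Kraft's inequality requires Σ ≤ 1; here Σ = 1.046875 > 1, so no such prefix code exists.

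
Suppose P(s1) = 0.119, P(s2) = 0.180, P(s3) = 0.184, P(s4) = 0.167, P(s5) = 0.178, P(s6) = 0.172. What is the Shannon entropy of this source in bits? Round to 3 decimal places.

2.571 bits

H = −Σ pᵢ log₂ pᵢ.
−0.119·log₂(0.119) = 0.3654
−0.180·log₂(0.180) = 0.4453
−0.184·log₂(0.184) = 0.4494
−0.167·log₂(0.167) = 0.4312
−0.178·log₂(0.178) = 0.4432
−0.172·log₂(0.172) = 0.4368
Sum ≈ 2.5714 → 2.571 bits.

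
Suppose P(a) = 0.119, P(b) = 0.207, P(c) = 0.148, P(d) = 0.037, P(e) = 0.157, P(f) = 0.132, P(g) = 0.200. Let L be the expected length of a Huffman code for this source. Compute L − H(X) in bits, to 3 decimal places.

Entropy H = −Σ p log₂ p ≈ 2.6891 bits.
Huffman merges: 37/1000+119/1000→39/250; 33/250+37/250→7/25; 39/250+157/1000→313/1000; 1/5+207/1000→407/1000; 7/25+313/1000→593/1000; 407/1000+593/1000→1. L = 2749/1000 ≈ 2.7490.
L − H = 2.7490 − 2.6891 = 0.060 bits.

0.060 bits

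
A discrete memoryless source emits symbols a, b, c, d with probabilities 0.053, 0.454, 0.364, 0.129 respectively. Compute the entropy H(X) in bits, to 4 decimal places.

H = −Σ pᵢ log₂ pᵢ.
−0.053·log₂(0.053) = 0.2246
−0.454·log₂(0.454) = 0.5172
−0.364·log₂(0.364) = 0.5307
−0.129·log₂(0.129) = 0.3811
Sum ≈ 1.6537 → 1.6537 bits.

1.6537 bits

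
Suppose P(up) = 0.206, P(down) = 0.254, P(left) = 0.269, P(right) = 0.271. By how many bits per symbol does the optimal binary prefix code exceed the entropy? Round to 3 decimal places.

0.008 bits

Entropy H = −Σ p log₂ p ≈ 1.9918 bits.
Huffman merges: 103/500+127/500→23/50; 269/1000+271/1000→27/50; 23/50+27/50→1. L = 2 ≈ 2.0000.
L − H = 2.0000 − 1.9918 = 0.008 bits.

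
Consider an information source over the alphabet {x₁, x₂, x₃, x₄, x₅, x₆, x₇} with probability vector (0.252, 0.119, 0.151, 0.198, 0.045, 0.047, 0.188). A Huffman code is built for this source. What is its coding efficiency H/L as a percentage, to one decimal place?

98.5%

Entropy H = −Σ p log₂ p ≈ 2.6030 bits.
Huffman merges: 9/200+47/1000→23/250; 23/250+119/1000→211/1000; 151/1000+47/250→339/1000; 99/500+211/1000→409/1000; 63/250+339/1000→591/1000; 409/1000+591/1000→1. L = 1321/500 ≈ 2.6420.
Efficiency = H/L = 2.6030/2.6420 = 98.5%.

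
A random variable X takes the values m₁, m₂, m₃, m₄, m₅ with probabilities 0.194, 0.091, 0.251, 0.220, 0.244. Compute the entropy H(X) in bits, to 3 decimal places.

2.251 bits

H = −Σ pᵢ log₂ pᵢ.
−0.194·log₂(0.194) = 0.4590
−0.091·log₂(0.091) = 0.3147
−0.251·log₂(0.251) = 0.5006
−0.220·log₂(0.220) = 0.4806
−0.244·log₂(0.244) = 0.4966
Sum ≈ 2.2513 → 2.251 bits.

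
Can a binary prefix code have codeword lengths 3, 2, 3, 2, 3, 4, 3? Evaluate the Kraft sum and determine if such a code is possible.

With common denominator 2^4 = 16: Σ 2^(−ℓᵢ) = 2/16 + 4/16 + 2/16 + 4/16 + 2/16 + 1/16 + 2/16 = 17/16 = 1.0625.
Kraft's inequality requires Σ ≤ 1; here Σ = 1.0625 > 1, so no such prefix code exists.

1.0625; no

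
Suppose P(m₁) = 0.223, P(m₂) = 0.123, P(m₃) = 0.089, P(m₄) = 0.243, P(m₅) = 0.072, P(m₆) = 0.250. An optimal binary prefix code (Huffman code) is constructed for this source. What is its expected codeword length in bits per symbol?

Repeatedly combine the two least-probable nodes; the expected code length is the sum of the merged weights.
merge 9/125 + 89/1000 → 161/1000
merge 123/1000 + 161/1000 → 71/250
merge 223/1000 + 243/1000 → 233/500
merge 1/4 + 71/250 → 267/500
merge 233/500 + 267/500 → 1
L = 161/1000 + 71/250 + 233/500 + 267/500 + 1 = 489/200 = 2.445 bits/symbol.

2.445 bits/symbol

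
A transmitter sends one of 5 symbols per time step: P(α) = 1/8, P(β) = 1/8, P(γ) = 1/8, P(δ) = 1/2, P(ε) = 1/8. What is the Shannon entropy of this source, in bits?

2 bits

Each probability is a power of 1/2, so log₂(1/p) is an integer.
H = Σ p·log₂(1/p) = 1/8·3 + 1/8·3 + 1/8·3 + 1/2·1 + 1/8·3 = 2 bits.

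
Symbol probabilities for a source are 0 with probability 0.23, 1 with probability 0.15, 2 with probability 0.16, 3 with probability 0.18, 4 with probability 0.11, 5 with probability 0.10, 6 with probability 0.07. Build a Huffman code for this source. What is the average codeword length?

Repeatedly combine the two least-probable nodes; the expected code length is the sum of the merged weights.
merge 7/100 + 1/10 → 17/100
merge 11/100 + 3/20 → 13/50
merge 4/25 + 17/100 → 33/100
merge 9/50 + 23/100 → 41/100
merge 13/50 + 33/100 → 59/100
merge 41/100 + 59/100 → 1
L = 17/100 + 13/50 + 33/100 + 41/100 + 59/100 + 1 = 69/25 = 2.76 bits/symbol.

2.76 bits/symbol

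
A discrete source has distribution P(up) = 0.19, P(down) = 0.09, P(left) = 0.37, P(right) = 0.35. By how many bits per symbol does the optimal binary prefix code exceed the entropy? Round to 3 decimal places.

0.081 bits

Entropy H = −Σ p log₂ p ≈ 1.8287 bits.
Huffman merges: 9/100+19/100→7/25; 7/25+7/20→63/100; 37/100+63/100→1. L = 191/100 ≈ 1.9100.
L − H = 1.9100 − 1.8287 = 0.081 bits.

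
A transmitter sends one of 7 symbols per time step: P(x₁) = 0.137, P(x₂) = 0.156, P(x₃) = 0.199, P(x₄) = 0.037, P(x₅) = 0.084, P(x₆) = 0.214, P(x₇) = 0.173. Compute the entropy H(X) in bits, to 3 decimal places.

2.665 bits

H = −Σ pᵢ log₂ pᵢ.
−0.137·log₂(0.137) = 0.3929
−0.156·log₂(0.156) = 0.4181
−0.199·log₂(0.199) = 0.4635
−0.037·log₂(0.037) = 0.1760
−0.084·log₂(0.084) = 0.3002
−0.214·log₂(0.214) = 0.4760
−0.173·log₂(0.173) = 0.4379
Sum ≈ 2.6646 → 2.665 bits.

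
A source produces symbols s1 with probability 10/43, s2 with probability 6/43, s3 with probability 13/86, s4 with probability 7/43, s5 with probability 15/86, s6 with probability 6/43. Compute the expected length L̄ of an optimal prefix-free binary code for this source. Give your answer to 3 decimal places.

Repeatedly combine the two least-probable nodes; the expected code length is the sum of the merged weights.
merge 6/43 + 6/43 → 12/43
merge 13/86 + 7/43 → 27/86
merge 15/86 + 10/43 → 35/86
merge 12/43 + 27/86 → 51/86
merge 35/86 + 51/86 → 1
L = 12/43 + 27/86 + 35/86 + 51/86 + 1 = 223/86 ≈ 2.593 bits/symbol.

2.593 bits/symbol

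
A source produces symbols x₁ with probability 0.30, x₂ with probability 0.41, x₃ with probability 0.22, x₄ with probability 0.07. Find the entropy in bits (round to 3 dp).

H = −Σ pᵢ log₂ pᵢ.
−0.30·log₂(0.30) = 0.5211
−0.41·log₂(0.41) = 0.5274
−0.22·log₂(0.22) = 0.4806
−0.07·log₂(0.07) = 0.2686
Sum ≈ 1.7976 → 1.798 bits.

1.798 bits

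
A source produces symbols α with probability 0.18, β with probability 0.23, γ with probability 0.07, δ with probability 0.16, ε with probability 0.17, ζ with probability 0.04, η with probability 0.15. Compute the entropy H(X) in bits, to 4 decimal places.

2.6554 bits

H = −Σ pᵢ log₂ pᵢ.
−0.18·log₂(0.18) = 0.4453
−0.23·log₂(0.23) = 0.4877
−0.07·log₂(0.07) = 0.2686
−0.16·log₂(0.16) = 0.4230
−0.17·log₂(0.17) = 0.4346
−0.04·log₂(0.04) = 0.1858
−0.15·log₂(0.15) = 0.4105
Sum ≈ 2.6554 → 2.6554 bits.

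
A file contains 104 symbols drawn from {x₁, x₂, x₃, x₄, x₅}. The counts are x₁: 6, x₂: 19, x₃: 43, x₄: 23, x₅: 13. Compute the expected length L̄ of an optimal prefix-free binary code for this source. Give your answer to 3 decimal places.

Probabilities are the counts divided by 104.
Repeatedly combine the two least-probable nodes; the expected code length is the sum of the merged weights.
merge 3/52 + 1/8 → 19/104
merge 19/104 + 19/104 → 19/52
merge 23/104 + 19/52 → 61/104
merge 43/104 + 61/104 → 1
L = 19/104 + 19/52 + 61/104 + 1 = 111/52 ≈ 2.135 bits/symbol.

2.135 bits/symbol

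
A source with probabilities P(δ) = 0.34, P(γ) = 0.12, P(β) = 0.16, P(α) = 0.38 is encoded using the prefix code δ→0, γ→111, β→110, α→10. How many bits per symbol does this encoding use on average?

L̄ = Σ pᵢ·ℓᵢ = 0.34·1 + 0.12·3 + 0.16·3 + 0.38·2 = 1.94 bits/symbol.

1.94 bits/symbol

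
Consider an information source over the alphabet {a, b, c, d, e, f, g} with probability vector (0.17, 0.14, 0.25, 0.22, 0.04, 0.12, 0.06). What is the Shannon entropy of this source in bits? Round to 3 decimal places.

H = −Σ pᵢ log₂ pᵢ.
−0.17·log₂(0.17) = 0.4346
−0.14·log₂(0.14) = 0.3971
−0.25·log₂(0.25) = 0.5000
−0.22·log₂(0.22) = 0.4806
−0.04·log₂(0.04) = 0.1858
−0.12·log₂(0.12) = 0.3671
−0.06·log₂(0.06) = 0.2435
Sum ≈ 2.6086 → 2.609 bits.

2.609 bits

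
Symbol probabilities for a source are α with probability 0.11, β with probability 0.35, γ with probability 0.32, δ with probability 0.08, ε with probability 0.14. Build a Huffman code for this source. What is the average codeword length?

Repeatedly combine the two least-probable nodes; the expected code length is the sum of the merged weights.
merge 2/25 + 11/100 → 19/100
merge 7/50 + 19/100 → 33/100
merge 8/25 + 33/100 → 13/20
merge 7/20 + 13/20 → 1
L = 19/100 + 33/100 + 13/20 + 1 = 217/100 = 2.17 bits/symbol.

2.17 bits/symbol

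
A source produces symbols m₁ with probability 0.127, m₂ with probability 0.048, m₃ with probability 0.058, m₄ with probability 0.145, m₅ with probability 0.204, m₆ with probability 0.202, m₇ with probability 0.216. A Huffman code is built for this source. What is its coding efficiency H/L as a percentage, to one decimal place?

98.4%

Entropy H = −Σ p log₂ p ≈ 2.6421 bits.
Huffman merges: 6/125+29/500→53/500; 53/500+127/1000→233/1000; 29/200+101/500→347/1000; 51/250+27/125→21/50; 233/1000+347/1000→29/50; 21/50+29/50→1. L = 1343/500 ≈ 2.6860.
Efficiency = H/L = 2.6421/2.6860 = 98.4%.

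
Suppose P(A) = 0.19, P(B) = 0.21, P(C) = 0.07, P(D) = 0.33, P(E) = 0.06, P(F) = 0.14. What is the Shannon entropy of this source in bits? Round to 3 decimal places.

2.365 bits

H = −Σ pᵢ log₂ pᵢ.
−0.19·log₂(0.19) = 0.4552
−0.21·log₂(0.21) = 0.4728
−0.07·log₂(0.07) = 0.2686
−0.33·log₂(0.33) = 0.5278
−0.06·log₂(0.06) = 0.2435
−0.14·log₂(0.14) = 0.3971
Sum ≈ 2.3651 → 2.365 bits.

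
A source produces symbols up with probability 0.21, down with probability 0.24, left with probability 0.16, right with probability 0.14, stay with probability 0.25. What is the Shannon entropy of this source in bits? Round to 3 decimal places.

H = −Σ pᵢ log₂ pᵢ.
−0.21·log₂(0.21) = 0.4728
−0.24·log₂(0.24) = 0.4941
−0.16·log₂(0.16) = 0.4230
−0.14·log₂(0.14) = 0.3971
−0.25·log₂(0.25) = 0.5000
Sum ≈ 2.2871 → 2.287 bits.

2.287 bits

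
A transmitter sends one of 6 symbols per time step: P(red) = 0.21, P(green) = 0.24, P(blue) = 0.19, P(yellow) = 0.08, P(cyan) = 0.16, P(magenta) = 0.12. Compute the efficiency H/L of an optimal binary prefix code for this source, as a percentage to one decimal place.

98.2%

Entropy H = −Σ p log₂ p ≈ 2.5038 bits.
Huffman merges: 2/25+3/25→1/5; 4/25+19/100→7/20; 1/5+21/100→41/100; 6/25+7/20→59/100; 41/100+59/100→1. L = 51/20 ≈ 2.5500.
Efficiency = H/L = 2.5038/2.5500 = 98.2%.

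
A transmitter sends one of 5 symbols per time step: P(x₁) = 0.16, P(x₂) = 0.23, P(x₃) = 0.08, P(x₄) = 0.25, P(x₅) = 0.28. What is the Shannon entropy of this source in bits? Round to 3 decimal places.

2.216 bits

H = −Σ pᵢ log₂ pᵢ.
−0.16·log₂(0.16) = 0.4230
−0.23·log₂(0.23) = 0.4877
−0.08·log₂(0.08) = 0.2915
−0.25·log₂(0.25) = 0.5000
−0.28·log₂(0.28) = 0.5142
Sum ≈ 2.2164 → 2.216 bits.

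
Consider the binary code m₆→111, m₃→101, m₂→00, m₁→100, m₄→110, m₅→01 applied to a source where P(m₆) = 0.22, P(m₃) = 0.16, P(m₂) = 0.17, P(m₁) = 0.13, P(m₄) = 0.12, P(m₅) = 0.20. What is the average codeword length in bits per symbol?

2.63 bits/symbol

L̄ = Σ pᵢ·ℓᵢ = 0.22·3 + 0.16·3 + 0.17·2 + 0.13·3 + 0.12·3 + 0.20·2 = 2.63 bits/symbol.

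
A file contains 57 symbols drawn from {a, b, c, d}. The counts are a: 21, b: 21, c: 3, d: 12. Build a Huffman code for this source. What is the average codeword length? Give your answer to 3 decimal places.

1.895 bits/symbol

Probabilities are the counts divided by 57.
Repeatedly combine the two least-probable nodes; the expected code length is the sum of the merged weights.
merge 1/19 + 4/19 → 5/19
merge 5/19 + 7/19 → 12/19
merge 7/19 + 12/19 → 1
L = 5/19 + 12/19 + 1 = 36/19 ≈ 1.895 bits/symbol.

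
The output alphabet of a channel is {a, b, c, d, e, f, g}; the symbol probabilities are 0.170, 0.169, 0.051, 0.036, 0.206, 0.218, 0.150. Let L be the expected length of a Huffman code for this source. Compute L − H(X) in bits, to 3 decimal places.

Entropy H = −Σ p log₂ p ≈ 2.6188 bits.
Huffman merges: 9/250+51/1000→87/1000; 87/1000+3/20→237/1000; 169/1000+17/100→339/1000; 103/500+109/500→53/125; 237/1000+339/1000→72/125; 53/125+72/125→1. L = 2663/1000 ≈ 2.6630.
L − H = 2.6630 − 2.6188 = 0.044 bits.

0.044 bits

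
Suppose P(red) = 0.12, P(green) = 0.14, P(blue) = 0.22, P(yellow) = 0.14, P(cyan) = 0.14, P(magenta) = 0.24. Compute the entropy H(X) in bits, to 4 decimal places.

2.5331 bits

H = −Σ pᵢ log₂ pᵢ.
−0.12·log₂(0.12) = 0.3671
−0.14·log₂(0.14) = 0.3971
−0.22·log₂(0.22) = 0.4806
−0.14·log₂(0.14) = 0.3971
−0.14·log₂(0.14) = 0.3971
−0.24·log₂(0.24) = 0.4941
Sum ≈ 2.5331 → 2.5331 bits.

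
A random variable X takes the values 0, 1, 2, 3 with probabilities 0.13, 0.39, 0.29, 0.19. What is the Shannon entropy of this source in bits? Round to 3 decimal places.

H = −Σ pᵢ log₂ pᵢ.
−0.13·log₂(0.13) = 0.3826
−0.39·log₂(0.39) = 0.5298
−0.29·log₂(0.29) = 0.5179
−0.19·log₂(0.19) = 0.4552
Sum ≈ 1.8856 → 1.886 bits.

1.886 bits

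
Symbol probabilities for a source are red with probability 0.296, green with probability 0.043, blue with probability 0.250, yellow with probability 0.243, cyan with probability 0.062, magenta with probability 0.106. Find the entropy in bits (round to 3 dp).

H = −Σ pᵢ log₂ pᵢ.
−0.296·log₂(0.296) = 0.5199
−0.043·log₂(0.043) = 0.1952
−0.250·log₂(0.250) = 0.5000
−0.243·log₂(0.243) = 0.4960
−0.062·log₂(0.062) = 0.2487
−0.106·log₂(0.106) = 0.3432
Sum ≈ 2.3030 → 2.303 bits.

2.303 bits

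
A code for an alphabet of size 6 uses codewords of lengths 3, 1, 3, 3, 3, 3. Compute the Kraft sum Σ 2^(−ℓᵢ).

1.125

With common denominator 2^3 = 8: Σ 2^(−ℓᵢ) = 1/8 + 4/8 + 1/8 + 1/8 + 1/8 + 1/8 = 9/8 = 1.125.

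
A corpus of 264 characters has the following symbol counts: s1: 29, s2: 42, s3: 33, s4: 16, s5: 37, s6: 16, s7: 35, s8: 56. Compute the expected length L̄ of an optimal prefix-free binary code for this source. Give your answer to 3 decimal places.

Probabilities are the counts divided by 264.
Repeatedly combine the two least-probable nodes; the expected code length is the sum of the merged weights.
merge 2/33 + 2/33 → 4/33
merge 29/264 + 4/33 → 61/264
merge 1/8 + 35/264 → 17/66
merge 37/264 + 7/44 → 79/264
merge 7/33 + 61/264 → 39/88
merge 17/66 + 79/264 → 49/88
merge 39/88 + 49/88 → 1
L = 4/33 + 61/264 + 17/66 + 79/264 + 39/88 + 49/88 + 1 = 32/11 ≈ 2.909 bits/symbol.

2.909 bits/symbol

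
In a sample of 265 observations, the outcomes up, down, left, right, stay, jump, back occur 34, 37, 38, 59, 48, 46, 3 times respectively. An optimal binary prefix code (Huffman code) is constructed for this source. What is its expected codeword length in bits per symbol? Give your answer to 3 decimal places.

Probabilities are the counts divided by 265.
Repeatedly combine the two least-probable nodes; the expected code length is the sum of the merged weights.
merge 3/265 + 34/265 → 37/265
merge 37/265 + 37/265 → 74/265
merge 38/265 + 46/265 → 84/265
merge 48/265 + 59/265 → 107/265
merge 74/265 + 84/265 → 158/265
merge 107/265 + 158/265 → 1
L = 37/265 + 74/265 + 84/265 + 107/265 + 158/265 + 1 = 145/53 ≈ 2.736 bits/symbol.

2.736 bits/symbol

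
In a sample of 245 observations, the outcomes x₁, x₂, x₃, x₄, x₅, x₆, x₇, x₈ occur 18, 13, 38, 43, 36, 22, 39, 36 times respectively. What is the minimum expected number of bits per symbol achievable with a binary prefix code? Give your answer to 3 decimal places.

2.951 bits/symbol

Probabilities are the counts divided by 245.
Repeatedly combine the two least-probable nodes; the expected code length is the sum of the merged weights.
merge 13/245 + 18/245 → 31/245
merge 22/245 + 31/245 → 53/245
merge 36/245 + 36/245 → 72/245
merge 38/245 + 39/245 → 11/35
merge 43/245 + 53/245 → 96/245
merge 72/245 + 11/35 → 149/245
merge 96/245 + 149/245 → 1
L = 31/245 + 53/245 + 72/245 + 11/35 + 96/245 + 149/245 + 1 = 723/245 ≈ 2.951 bits/symbol.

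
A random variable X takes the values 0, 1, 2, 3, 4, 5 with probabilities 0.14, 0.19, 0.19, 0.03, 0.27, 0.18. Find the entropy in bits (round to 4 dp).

H = −Σ pᵢ log₂ pᵢ.
−0.14·log₂(0.14) = 0.3971
−0.19·log₂(0.19) = 0.4552
−0.19·log₂(0.19) = 0.4552
−0.03·log₂(0.03) = 0.1518
−0.27·log₂(0.27) = 0.5100
−0.18·log₂(0.18) = 0.4453
Sum ≈ 2.4147 → 2.4147 bits.

2.4147 bits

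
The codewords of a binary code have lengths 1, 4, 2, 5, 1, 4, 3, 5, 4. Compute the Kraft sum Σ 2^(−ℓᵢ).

1.625

With common denominator 2^5 = 32: Σ 2^(−ℓᵢ) = 16/32 + 2/32 + 8/32 + 1/32 + 16/32 + 2/32 + 4/32 + 1/32 + 2/32 = 52/32 = 1.625.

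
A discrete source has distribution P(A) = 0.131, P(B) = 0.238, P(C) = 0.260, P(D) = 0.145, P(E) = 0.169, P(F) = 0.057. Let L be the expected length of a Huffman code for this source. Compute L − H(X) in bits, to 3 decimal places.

Entropy H = −Σ p log₂ p ≈ 2.4553 bits.
Huffman merges: 57/1000+131/1000→47/250; 29/200+169/1000→157/500; 47/250+119/500→213/500; 13/50+157/500→287/500; 213/500+287/500→1. L = 1251/500 ≈ 2.5020.
L − H = 2.5020 − 2.4553 = 0.047 bits.

0.047 bits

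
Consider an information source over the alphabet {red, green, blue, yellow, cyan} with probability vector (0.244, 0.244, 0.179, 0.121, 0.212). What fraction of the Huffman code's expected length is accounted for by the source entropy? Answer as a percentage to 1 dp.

Entropy H = −Σ p log₂ p ≈ 2.2805 bits.
Huffman merges: 121/1000+179/1000→3/10; 53/250+61/250→57/125; 61/250+3/10→68/125; 57/125+68/125→1. L = 23/10 ≈ 2.3000.
Efficiency = H/L = 2.2805/2.3000 = 99.2%.

99.2%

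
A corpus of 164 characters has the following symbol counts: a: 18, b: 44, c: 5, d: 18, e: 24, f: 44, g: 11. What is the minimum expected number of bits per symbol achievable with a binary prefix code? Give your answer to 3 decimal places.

Probabilities are the counts divided by 164.
Repeatedly combine the two least-probable nodes; the expected code length is the sum of the merged weights.
merge 5/164 + 11/164 → 4/41
merge 4/41 + 9/82 → 17/82
merge 9/82 + 6/41 → 21/82
merge 17/82 + 21/82 → 19/41
merge 11/41 + 11/41 → 22/41
merge 19/41 + 22/41 → 1
L = 4/41 + 17/82 + 21/82 + 19/41 + 22/41 + 1 = 105/41 ≈ 2.561 bits/symbol.

2.561 bits/symbol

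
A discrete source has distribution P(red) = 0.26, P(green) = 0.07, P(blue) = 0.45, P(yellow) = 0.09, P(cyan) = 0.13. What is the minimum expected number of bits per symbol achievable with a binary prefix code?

2 bits/symbol

Repeatedly combine the two least-probable nodes; the expected code length is the sum of the merged weights.
merge 7/100 + 9/100 → 4/25
merge 13/100 + 4/25 → 29/100
merge 13/50 + 29/100 → 11/20
merge 9/20 + 11/20 → 1
L = 4/25 + 29/100 + 11/20 + 1 = 2 bits/symbol.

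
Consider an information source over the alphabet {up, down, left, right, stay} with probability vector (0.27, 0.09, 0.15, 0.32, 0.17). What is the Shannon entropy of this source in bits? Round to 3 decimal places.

2.194 bits

H = −Σ pᵢ log₂ pᵢ.
−0.27·log₂(0.27) = 0.5100
−0.09·log₂(0.09) = 0.3127
−0.15·log₂(0.15) = 0.4105
−0.32·log₂(0.32) = 0.5260
−0.17·log₂(0.17) = 0.4346
Sum ≈ 2.1938 → 2.194 bits.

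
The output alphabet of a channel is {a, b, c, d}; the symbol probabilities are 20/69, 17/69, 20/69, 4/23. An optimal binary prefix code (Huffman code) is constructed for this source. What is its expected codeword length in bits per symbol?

Repeatedly combine the two least-probable nodes; the expected code length is the sum of the merged weights.
merge 4/23 + 17/69 → 29/69
merge 20/69 + 20/69 → 40/69
merge 29/69 + 40/69 → 1
L = 29/69 + 40/69 + 1 = 2 bits/symbol.

2 bits/symbol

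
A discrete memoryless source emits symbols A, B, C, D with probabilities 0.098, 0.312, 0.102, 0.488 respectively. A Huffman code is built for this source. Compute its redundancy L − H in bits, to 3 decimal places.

0.018 bits

Entropy H = −Σ p log₂ p ≈ 1.6937 bits.
Huffman merges: 49/500+51/500→1/5; 1/5+39/125→64/125; 61/125+64/125→1. L = 214/125 ≈ 1.7120.
L − H = 1.7120 − 1.6937 = 0.018 bits.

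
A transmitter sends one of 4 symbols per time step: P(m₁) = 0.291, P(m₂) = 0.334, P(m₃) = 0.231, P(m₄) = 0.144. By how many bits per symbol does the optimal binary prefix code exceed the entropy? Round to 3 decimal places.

Entropy H = −Σ p log₂ p ≈ 1.9376 bits.
Huffman merges: 18/125+231/1000→3/8; 291/1000+167/500→5/8; 3/8+5/8→1. L = 2 ≈ 2.0000.
L − H = 2.0000 − 1.9376 = 0.062 bits.

0.062 bits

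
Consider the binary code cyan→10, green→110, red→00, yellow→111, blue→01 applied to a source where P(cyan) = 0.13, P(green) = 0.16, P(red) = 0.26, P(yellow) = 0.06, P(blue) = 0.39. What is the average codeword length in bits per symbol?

2.22 bits/symbol

L̄ = Σ pᵢ·ℓᵢ = 0.13·2 + 0.16·3 + 0.26·2 + 0.06·3 + 0.39·2 = 2.22 bits/symbol.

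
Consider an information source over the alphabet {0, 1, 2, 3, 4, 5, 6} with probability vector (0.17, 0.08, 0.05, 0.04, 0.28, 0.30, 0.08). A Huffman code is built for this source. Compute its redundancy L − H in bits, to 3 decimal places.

Entropy H = −Σ p log₂ p ≈ 2.4548 bits.
Huffman merges: 1/25+1/20→9/100; 2/25+2/25→4/25; 9/100+4/25→1/4; 17/100+1/4→21/50; 7/25+3/10→29/50; 21/50+29/50→1. L = 5/2 ≈ 2.5000.
L − H = 2.5000 − 2.4548 = 0.045 bits.

0.045 bits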